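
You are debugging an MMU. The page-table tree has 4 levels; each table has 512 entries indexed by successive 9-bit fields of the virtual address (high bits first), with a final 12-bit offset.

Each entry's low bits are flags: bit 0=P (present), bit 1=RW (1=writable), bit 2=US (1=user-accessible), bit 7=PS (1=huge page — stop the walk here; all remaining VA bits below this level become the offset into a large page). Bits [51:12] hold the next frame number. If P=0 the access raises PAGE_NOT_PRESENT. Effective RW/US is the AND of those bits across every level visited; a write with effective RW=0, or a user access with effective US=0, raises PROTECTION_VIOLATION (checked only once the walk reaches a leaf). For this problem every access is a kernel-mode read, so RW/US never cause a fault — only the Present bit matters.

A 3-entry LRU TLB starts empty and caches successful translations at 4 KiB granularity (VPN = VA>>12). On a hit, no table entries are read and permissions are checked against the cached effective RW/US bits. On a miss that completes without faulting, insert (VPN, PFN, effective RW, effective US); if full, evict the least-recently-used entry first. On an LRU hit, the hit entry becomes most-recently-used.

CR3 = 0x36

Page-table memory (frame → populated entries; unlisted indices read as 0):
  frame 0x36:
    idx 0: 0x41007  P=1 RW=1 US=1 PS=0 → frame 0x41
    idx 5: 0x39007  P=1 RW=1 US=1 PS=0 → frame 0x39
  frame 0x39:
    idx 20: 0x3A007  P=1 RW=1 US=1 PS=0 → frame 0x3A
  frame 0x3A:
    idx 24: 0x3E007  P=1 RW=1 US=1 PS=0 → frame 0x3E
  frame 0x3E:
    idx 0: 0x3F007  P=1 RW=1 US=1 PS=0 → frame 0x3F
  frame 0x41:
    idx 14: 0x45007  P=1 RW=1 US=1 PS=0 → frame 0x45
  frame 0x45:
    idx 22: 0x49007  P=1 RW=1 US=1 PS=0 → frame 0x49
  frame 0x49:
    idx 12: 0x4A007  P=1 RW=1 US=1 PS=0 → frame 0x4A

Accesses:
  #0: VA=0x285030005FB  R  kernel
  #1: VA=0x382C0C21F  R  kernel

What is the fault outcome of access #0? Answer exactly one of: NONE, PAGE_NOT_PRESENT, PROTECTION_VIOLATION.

Trace:
#0 VA=0x285030005FB (r,kernel):
  [0] read 0x36 idx=5: raw=0x39007 flags P=1 W=1 U=1 S=0
  [1] read 0x39 idx=20: raw=0x3A007 flags P=1 W=1 U=1 S=0
  [2] read 0x3A idx=24: raw=0x3E007 flags P=1 W=1 U=1 S=0
  [3] read 0x3E idx=0: raw=0x3F007 flags P=1 W=1 U=1 S=0
  → PA=0x3F5FB  (4 entries read)
#1 VA=0x382C0C21F (r,kernel):
  [0] read 0x36 idx=0: raw=0x41007 flags P=1 W=1 U=1 S=0
  [1] read 0x41 idx=14: raw=0x45007 flags P=1 W=1 U=1 S=0
  [2] read 0x45 idx=22: raw=0x49007 flags P=1 W=1 U=1 S=0
  [3] read 0x49 idx=12: raw=0x4A007 flags P=1 W=1 U=1 S=0
  → PA=0x4A21F  (4 entries read)

Access #0 fault: NONE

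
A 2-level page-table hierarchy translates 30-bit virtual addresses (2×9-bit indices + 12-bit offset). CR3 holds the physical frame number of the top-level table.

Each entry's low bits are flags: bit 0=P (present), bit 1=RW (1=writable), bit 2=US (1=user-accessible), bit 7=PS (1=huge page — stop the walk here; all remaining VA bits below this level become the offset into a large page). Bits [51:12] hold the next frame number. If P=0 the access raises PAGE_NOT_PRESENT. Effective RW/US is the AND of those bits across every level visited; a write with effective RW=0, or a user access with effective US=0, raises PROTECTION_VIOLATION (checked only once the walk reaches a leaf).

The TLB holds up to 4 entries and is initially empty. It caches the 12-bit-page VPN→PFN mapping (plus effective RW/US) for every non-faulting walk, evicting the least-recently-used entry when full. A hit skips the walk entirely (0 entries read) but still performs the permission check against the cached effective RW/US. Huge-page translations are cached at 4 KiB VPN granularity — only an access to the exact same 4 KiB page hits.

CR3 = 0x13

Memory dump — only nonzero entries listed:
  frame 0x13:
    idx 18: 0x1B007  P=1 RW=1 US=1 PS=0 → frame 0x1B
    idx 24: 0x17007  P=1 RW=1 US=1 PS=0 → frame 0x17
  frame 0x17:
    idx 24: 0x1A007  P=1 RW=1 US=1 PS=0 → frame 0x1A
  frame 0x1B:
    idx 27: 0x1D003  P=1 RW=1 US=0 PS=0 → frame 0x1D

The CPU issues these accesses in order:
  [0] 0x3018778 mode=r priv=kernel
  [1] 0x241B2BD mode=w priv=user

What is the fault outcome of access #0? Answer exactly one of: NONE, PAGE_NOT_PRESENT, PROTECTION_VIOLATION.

Trace:
#0 VA=0x3018778 (r,kernel):
  lvl0: tbl 0x13, slot 24 ⇒ 0x17007 (P1/RW1/US1/PS0)
  lvl1: tbl 0x17, slot 24 ⇒ 0x1A007 (P1/RW1/US1/PS0)
  → PA=0x1A778  (2 entries read)
#1 VA=0x241B2BD (w,user):
  lvl0: tbl 0x13, slot 18 ⇒ 0x1B007 (P1/RW1/US1/PS0)
  lvl1: tbl 0x1B, slot 27 ⇒ 0x1D003 (P1/RW1/US0/PS0)
  ⇒ fault: PROTECTION_VIOLATION  — 2 lookups

Access #0 fault: NONE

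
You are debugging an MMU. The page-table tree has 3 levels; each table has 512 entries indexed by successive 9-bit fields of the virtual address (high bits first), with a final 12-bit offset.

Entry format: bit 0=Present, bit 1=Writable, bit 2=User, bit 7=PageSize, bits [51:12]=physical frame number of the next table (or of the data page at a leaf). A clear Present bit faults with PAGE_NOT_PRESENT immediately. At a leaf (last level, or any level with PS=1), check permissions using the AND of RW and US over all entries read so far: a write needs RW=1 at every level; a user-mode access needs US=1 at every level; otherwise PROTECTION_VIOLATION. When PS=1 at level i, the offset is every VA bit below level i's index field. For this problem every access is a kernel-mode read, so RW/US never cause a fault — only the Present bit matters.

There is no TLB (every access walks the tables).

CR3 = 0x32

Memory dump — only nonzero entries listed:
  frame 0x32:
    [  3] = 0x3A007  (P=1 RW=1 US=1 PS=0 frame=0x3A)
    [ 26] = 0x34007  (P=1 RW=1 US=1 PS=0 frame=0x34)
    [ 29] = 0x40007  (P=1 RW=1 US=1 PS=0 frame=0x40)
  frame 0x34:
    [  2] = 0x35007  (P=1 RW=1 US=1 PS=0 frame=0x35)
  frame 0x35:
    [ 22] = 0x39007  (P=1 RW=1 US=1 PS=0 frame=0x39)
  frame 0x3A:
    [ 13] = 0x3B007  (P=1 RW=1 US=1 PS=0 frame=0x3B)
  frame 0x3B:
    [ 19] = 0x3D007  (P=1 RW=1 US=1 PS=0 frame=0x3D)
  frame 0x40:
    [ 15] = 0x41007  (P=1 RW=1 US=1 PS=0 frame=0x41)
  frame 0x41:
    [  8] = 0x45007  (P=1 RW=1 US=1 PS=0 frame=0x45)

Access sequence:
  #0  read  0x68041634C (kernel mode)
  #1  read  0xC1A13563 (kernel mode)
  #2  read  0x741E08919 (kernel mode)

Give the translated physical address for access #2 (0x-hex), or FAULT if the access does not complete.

Trace:
#0 VA=0x68041634C (r,kernel):
  lvl0: tbl 0x32, slot 26 ⇒ 0x34007 (P1/RW1/US1/PS0)
  lvl1: tbl 0x34, slot 2 ⇒ 0x35007 (P1/RW1/US1/PS0)
  lvl2: tbl 0x35, slot 22 ⇒ 0x39007 (P1/RW1/US1/PS0)
  ✓ 0x3934C  — 3 lookups
#1 VA=0xC1A13563 (r,kernel):
  lvl0: tbl 0x32, slot 3 ⇒ 0x3A007 (P1/RW1/US1/PS0)
  lvl1: tbl 0x3A, slot 13 ⇒ 0x3B007 (P1/RW1/US1/PS0)
  lvl2: tbl 0x3B, slot 19 ⇒ 0x3D007 (P1/RW1/US1/PS0)
  ✓ 0x3D563  — 3 lookups
#2 VA=0x741E08919 (r,kernel):
  lvl0: tbl 0x32, slot 29 ⇒ 0x40007 (P1/RW1/US1/PS0)
  lvl1: tbl 0x40, slot 15 ⇒ 0x41007 (P1/RW1/US1/PS0)
  lvl2: tbl 0x41, slot 8 ⇒ 0x45007 (P1/RW1/US1/PS0)
  ✓ 0x45919  — 3 lookups

Access #2 PA: 0x45919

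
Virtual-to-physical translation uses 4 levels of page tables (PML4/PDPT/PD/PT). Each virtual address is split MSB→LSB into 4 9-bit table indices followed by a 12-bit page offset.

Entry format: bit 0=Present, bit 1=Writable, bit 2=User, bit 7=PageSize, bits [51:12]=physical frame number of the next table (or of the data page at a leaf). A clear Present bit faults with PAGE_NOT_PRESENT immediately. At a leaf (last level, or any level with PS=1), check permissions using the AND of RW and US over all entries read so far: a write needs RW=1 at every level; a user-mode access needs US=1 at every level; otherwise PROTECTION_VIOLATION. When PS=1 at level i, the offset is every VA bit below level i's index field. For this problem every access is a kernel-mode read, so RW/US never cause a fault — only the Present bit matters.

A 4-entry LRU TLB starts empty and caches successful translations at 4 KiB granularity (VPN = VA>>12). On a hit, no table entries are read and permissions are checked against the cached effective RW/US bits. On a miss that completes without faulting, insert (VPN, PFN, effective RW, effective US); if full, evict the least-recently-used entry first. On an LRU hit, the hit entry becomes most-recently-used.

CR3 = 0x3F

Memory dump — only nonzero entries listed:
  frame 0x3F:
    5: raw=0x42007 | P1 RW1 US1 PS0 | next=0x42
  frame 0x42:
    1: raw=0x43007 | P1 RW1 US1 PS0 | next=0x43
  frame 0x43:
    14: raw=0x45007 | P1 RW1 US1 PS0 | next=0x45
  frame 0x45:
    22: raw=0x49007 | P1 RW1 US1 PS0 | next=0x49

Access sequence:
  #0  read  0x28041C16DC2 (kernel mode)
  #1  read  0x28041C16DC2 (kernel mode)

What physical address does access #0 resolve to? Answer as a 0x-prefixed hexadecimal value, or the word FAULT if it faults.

Walk each access:
#0 VA=0x28041C16DC2 (r,kernel):
  lvl0: tbl 0x3F, slot 5 ⇒ 0x42007 (P1/RW1/US1/PS0)
  lvl1: tbl 0x42, slot 1 ⇒ 0x43007 (P1/RW1/US1/PS0)
  lvl2: tbl 0x43, slot 14 ⇒ 0x45007 (P1/RW1/US1/PS0)
  lvl3: tbl 0x45, slot 22 ⇒ 0x49007 (P1/RW1/US1/PS0)
  ⇒ phys 0x49DC2  [4 reads]
#1 VA=0x28041C16DC2 (r,kernel):
  TLB hit vpn=0x28041C16 → PA=0x49DC2

Access #0 PA: 0x49DC2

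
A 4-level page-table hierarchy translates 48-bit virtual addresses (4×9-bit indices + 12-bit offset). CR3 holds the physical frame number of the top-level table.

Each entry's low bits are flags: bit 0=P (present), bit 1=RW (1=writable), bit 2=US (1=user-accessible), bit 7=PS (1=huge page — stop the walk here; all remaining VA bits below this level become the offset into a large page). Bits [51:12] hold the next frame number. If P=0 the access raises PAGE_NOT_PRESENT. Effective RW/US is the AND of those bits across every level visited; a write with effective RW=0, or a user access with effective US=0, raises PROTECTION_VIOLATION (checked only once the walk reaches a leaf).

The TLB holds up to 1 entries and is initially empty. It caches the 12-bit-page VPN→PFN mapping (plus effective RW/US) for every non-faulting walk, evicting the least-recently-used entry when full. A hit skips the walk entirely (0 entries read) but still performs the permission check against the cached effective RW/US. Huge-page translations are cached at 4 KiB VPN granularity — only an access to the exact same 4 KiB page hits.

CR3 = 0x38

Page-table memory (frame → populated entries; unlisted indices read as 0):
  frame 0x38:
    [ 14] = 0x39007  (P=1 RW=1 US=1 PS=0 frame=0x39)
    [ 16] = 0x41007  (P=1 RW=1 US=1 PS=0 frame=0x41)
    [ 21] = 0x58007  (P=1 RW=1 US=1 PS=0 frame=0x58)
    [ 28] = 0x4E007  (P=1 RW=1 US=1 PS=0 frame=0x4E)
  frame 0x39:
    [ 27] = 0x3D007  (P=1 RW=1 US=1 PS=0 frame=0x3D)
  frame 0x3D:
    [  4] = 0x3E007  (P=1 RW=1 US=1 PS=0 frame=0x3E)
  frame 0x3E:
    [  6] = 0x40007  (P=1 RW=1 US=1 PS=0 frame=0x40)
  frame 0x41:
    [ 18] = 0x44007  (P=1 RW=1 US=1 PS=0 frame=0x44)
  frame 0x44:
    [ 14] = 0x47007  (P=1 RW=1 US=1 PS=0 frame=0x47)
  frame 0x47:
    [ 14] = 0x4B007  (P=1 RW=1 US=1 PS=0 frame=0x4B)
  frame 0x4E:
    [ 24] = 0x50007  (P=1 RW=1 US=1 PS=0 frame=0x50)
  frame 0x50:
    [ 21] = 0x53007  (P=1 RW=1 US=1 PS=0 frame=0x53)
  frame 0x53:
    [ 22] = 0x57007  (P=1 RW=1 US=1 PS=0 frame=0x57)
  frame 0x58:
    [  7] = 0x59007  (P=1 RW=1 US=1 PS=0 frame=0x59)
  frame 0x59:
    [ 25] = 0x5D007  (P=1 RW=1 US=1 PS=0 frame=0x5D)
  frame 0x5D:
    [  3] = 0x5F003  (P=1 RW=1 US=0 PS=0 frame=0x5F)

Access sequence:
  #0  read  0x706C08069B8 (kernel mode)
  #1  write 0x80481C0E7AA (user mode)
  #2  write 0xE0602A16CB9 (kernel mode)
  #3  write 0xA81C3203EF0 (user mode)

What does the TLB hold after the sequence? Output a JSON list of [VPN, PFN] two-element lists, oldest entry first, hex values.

Trace:
#0 VA=0x706C08069B8 (r,kernel):
  [0] read 0x38 idx=14: raw=0x39007 flags P=1 W=1 U=1 S=0
  [1] read 0x39 idx=27: raw=0x3D007 flags P=1 W=1 U=1 S=0
  [2] read 0x3D idx=4: raw=0x3E007 flags P=1 W=1 U=1 S=0
  [3] read 0x3E idx=6: raw=0x40007 flags P=1 W=1 U=1 S=0
  ⇒ phys 0x409B8  [4 reads]
#1 VA=0x80481C0E7AA (w,user):
  [0] read 0x38 idx=16: raw=0x41007 flags P=1 W=1 U=1 S=0
  [1] read 0x41 idx=18: raw=0x44007 flags P=1 W=1 U=1 S=0
  [2] read 0x44 idx=14: raw=0x47007 flags P=1 W=1 U=1 S=0
  [3] read 0x47 idx=14: raw=0x4B007 flags P=1 W=1 U=1 S=0
  ⇒ phys 0x4B7AA  [4 reads]
#2 VA=0xE0602A16CB9 (w,kernel):
  [0] read 0x38 idx=28: raw=0x4E007 flags P=1 W=1 U=1 S=0
  [1] read 0x4E idx=24: raw=0x50007 flags P=1 W=1 U=1 S=0
  [2] read 0x50 idx=21: raw=0x53007 flags P=1 W=1 U=1 S=0
  [3] read 0x53 idx=22: raw=0x57007 flags P=1 W=1 U=1 S=0
  ⇒ phys 0x57CB9  [4 reads]
#3 VA=0xA81C3203EF0 (w,user):
  [0] read 0x38 idx=21: raw=0x58007 flags P=1 W=1 U=1 S=0
  [1] read 0x58 idx=7: raw=0x59007 flags P=1 W=1 U=1 S=0
  [2] read 0x59 idx=25: raw=0x5D007 flags P=1 W=1 U=1 S=0
  [3] read 0x5D idx=3: raw=0x5F003 flags P=1 W=1 U=0 S=0
  ⇒ fault: PROTECTION_VIOLATION  — 4 lookups

TLB: [["0xE0602A16", "0x57"]]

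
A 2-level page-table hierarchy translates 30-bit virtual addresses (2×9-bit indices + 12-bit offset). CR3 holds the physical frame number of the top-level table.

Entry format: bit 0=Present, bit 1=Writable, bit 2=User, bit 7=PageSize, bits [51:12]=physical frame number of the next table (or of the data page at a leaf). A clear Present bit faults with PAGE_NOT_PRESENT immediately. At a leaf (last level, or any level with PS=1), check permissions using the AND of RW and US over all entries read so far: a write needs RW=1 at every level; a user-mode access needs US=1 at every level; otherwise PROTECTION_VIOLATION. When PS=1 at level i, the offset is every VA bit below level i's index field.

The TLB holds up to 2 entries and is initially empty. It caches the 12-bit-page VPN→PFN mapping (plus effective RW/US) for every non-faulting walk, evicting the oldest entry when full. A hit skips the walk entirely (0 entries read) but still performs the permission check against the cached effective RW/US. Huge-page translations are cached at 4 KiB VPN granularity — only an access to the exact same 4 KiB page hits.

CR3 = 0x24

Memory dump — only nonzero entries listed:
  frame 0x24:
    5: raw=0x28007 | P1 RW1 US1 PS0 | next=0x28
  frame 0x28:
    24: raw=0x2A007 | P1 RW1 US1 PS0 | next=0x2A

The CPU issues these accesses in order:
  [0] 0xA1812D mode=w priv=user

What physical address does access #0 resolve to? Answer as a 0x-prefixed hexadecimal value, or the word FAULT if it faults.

Walk each access:
#0 VA=0xA1812D (w,user):
  [0] read 0x24 idx=5: raw=0x28007 flags P=1 W=1 U=1 S=0
  [1] read 0x28 idx=24: raw=0x2A007 flags P=1 W=1 U=1 S=0
  ✓ 0x2A12D  — 2 lookups

Access #0 PA: 0x2A12D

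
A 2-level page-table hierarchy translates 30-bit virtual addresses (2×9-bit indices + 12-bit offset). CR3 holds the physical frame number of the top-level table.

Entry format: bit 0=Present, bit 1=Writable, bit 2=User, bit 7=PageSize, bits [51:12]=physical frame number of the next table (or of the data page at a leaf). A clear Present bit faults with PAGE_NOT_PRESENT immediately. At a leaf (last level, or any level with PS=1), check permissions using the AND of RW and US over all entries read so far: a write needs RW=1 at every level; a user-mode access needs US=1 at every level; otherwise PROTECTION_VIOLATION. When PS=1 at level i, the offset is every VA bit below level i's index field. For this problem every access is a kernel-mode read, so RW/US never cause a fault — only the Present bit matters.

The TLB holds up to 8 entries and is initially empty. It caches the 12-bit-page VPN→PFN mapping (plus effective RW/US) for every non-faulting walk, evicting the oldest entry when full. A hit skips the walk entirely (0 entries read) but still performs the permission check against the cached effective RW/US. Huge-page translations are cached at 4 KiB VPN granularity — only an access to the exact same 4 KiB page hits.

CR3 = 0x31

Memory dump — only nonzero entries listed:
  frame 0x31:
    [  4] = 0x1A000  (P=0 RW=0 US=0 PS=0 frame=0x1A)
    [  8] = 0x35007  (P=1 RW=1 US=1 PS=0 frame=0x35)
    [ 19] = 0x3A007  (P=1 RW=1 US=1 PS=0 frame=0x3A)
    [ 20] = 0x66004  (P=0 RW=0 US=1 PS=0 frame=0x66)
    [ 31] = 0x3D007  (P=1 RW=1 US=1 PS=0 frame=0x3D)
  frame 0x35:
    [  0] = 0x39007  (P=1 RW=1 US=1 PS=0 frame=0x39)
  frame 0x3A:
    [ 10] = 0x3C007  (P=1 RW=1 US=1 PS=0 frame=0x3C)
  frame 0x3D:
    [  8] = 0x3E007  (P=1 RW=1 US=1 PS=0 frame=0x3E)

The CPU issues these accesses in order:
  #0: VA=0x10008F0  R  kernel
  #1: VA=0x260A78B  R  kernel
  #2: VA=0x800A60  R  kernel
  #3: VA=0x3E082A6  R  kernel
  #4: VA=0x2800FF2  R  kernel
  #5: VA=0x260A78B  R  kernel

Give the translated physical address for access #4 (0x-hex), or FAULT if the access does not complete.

Trace:
#0 VA=0x10008F0 (r,kernel):
  lvl0: tbl 0x31, slot 8 ⇒ 0x35007 (P1/RW1/US1/PS0)
  lvl1: tbl 0x35, slot 0 ⇒ 0x39007 (P1/RW1/US1/PS0)
  → PA=0x398F0  (2 entries read)
#1 VA=0x260A78B (r,kernel):
  lvl0: tbl 0x31, slot 19 ⇒ 0x3A007 (P1/RW1/US1/PS0)
  lvl1: tbl 0x3A, slot 10 ⇒ 0x3C007 (P1/RW1/US1/PS0)
  → PA=0x3C78B  (2 entries read)
#2 VA=0x800A60 (r,kernel):
  lvl0: tbl 0x31, slot 4 ⇒ 0x1A000 (P0/RW0/US0/PS0)
  ✗ PAGE_NOT_PRESENT  [1 reads]
#3 VA=0x3E082A6 (r,kernel):
  lvl0: tbl 0x31, slot 31 ⇒ 0x3D007 (P1/RW1/US1/PS0)
  lvl1: tbl 0x3D, slot 8 ⇒ 0x3E007 (P1/RW1/US1/PS0)
  → PA=0x3E2A6  (2 entries read)
#4 VA=0x2800FF2 (r,kernel):
  lvl0: tbl 0x31, slot 20 ⇒ 0x66004 (P0/RW0/US1/PS0)
  ✗ PAGE_NOT_PRESENT  [1 reads]
#5 VA=0x260A78B (r,kernel):
  TLB hit vpn=0x260A → PA=0x3C78B

Access #4 PA: FAULT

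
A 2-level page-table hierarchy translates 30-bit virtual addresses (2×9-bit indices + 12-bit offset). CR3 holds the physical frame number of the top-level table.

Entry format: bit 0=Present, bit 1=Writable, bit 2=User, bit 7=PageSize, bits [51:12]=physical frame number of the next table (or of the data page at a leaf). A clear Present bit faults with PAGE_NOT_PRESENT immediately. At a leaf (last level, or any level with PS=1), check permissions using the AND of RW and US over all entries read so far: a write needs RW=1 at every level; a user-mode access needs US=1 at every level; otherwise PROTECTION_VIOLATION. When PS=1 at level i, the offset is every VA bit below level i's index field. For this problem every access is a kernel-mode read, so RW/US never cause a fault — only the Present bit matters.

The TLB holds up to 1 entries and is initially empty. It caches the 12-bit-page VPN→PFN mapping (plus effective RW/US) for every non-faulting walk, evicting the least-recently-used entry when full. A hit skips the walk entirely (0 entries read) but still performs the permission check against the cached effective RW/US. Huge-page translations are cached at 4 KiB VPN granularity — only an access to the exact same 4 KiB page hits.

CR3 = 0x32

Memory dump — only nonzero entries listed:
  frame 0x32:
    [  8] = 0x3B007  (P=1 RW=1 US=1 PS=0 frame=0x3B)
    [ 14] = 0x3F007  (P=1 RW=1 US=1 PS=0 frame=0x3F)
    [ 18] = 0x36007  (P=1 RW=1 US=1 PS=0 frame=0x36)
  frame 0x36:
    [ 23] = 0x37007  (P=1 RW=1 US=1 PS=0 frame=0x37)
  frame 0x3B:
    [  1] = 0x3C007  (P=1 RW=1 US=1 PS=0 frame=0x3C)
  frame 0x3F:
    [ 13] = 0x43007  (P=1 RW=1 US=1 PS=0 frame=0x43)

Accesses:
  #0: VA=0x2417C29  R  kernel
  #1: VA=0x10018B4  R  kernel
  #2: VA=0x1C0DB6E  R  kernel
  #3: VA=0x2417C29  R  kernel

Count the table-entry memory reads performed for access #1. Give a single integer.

Trace:
#0 VA=0x2417C29 (r,kernel):
  L0 @0x32[18] → 0x36007  P=1,RW=1,US=1,PS=0
  L1 @0x36[23] → 0x37007  P=1,RW=1,US=1,PS=0
  → PA=0x37C29  (2 entries read)
#1 VA=0x10018B4 (r,kernel):
  L0 @0x32[8] → 0x3B007  P=1,RW=1,US=1,PS=0
  L1 @0x3B[1] → 0x3C007  P=1,RW=1,US=1,PS=0
  → PA=0x3C8B4  (2 entries read)
#2 VA=0x1C0DB6E (r,kernel):
  L0 @0x32[14] → 0x3F007  P=1,RW=1,US=1,PS=0
  L1 @0x3F[13] → 0x43007  P=1,RW=1,US=1,PS=0
  → PA=0x43B6E  (2 entries read)
#3 VA=0x2417C29 (r,kernel):
  L0 @0x32[18] → 0x36007  P=1,RW=1,US=1,PS=0
  L1 @0x36[23] → 0x37007  P=1,RW=1,US=1,PS=0
  → PA=0x37C29  (2 entries read)

Entries read for #1: 2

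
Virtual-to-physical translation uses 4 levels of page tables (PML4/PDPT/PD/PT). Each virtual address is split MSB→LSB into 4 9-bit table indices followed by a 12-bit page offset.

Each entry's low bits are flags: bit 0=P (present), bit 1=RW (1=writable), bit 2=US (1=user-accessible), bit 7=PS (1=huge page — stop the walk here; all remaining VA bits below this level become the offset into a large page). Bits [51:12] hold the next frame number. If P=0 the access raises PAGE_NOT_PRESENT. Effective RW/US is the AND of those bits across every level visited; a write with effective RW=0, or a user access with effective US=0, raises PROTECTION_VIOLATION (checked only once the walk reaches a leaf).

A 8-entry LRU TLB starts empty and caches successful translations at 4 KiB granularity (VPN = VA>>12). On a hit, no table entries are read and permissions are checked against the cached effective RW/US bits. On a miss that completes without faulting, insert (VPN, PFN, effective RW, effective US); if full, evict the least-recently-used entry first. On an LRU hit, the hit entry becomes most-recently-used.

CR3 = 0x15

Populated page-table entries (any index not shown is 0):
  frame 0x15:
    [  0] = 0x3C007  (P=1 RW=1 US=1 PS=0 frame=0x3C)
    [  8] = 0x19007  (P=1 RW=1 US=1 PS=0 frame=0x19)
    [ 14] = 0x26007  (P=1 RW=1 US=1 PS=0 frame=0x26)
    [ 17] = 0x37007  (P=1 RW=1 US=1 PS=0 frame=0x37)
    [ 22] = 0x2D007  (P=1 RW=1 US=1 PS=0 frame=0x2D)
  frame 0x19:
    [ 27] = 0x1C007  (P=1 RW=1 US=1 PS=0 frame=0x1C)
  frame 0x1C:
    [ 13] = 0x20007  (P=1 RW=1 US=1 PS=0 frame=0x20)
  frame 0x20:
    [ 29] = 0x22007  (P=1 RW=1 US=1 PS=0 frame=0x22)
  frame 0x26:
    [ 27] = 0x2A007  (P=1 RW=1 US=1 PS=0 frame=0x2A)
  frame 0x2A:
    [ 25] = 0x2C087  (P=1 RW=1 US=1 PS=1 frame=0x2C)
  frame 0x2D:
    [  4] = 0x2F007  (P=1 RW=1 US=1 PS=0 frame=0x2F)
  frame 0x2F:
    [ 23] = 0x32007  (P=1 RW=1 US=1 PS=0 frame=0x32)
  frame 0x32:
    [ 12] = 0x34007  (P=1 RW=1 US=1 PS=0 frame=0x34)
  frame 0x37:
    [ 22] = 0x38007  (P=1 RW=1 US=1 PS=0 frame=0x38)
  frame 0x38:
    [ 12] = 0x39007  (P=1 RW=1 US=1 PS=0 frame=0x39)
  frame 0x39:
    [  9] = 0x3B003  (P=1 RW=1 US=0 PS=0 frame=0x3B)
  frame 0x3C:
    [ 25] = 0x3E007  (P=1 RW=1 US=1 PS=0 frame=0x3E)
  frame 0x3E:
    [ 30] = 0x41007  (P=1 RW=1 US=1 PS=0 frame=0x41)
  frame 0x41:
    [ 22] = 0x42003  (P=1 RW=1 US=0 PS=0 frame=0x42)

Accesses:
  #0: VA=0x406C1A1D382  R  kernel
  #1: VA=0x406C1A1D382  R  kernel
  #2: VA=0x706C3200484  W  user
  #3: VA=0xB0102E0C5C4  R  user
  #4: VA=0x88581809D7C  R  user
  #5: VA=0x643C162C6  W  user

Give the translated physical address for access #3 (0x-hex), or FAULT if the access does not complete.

Trace:
#0 VA=0x406C1A1D382 (r,kernel):
  L0: frame=0x15 idx=8 entry=0x19007 [P=1 RW=1 US=1 PS=0]
  L1: frame=0x19 idx=27 entry=0x1C007 [P=1 RW=1 US=1 PS=0]
  L2: frame=0x1C idx=13 entry=0x20007 [P=1 RW=1 US=1 PS=0]
  L3: frame=0x20 idx=29 entry=0x22007 [P=1 RW=1 US=1 PS=0]
  ⇒ phys 0x22382  [4 reads]
#1 VA=0x406C1A1D382 (r,kernel):
  TLB hit vpn=0x406C1A1D → PA=0x22382
#2 VA=0x706C3200484 (w,user):
  L0: frame=0x15 idx=14 entry=0x26007 [P=1 RW=1 US=1 PS=0]
  L1: frame=0x26 idx=27 entry=0x2A007 [P=1 RW=1 US=1 PS=0]
  L2: frame=0x2A idx=25 entry=0x2C087 [P=1 RW=1 US=1 PS=1]
  ⇒ phys 0x2C484 (huge @L2)  [3 reads]
#3 VA=0xB0102E0C5C4 (r,user):
  L0: frame=0x15 idx=22 entry=0x2D007 [P=1 RW=1 US=1 PS=0]
  L1: frame=0x2D idx=4 entry=0x2F007 [P=1 RW=1 US=1 PS=0]
  L2: frame=0x2F idx=23 entry=0x32007 [P=1 RW=1 US=1 PS=0]
  L3: frame=0x32 idx=12 entry=0x34007 [P=1 RW=1 US=1 PS=0]
  ⇒ phys 0x345C4  [4 reads]
#4 VA=0x88581809D7C (r,user):
  L0: frame=0x15 idx=17 entry=0x37007 [P=1 RW=1 US=1 PS=0]
  L1: frame=0x37 idx=22 entry=0x38007 [P=1 RW=1 US=1 PS=0]
  L2: frame=0x38 idx=12 entry=0x39007 [P=1 RW=1 US=1 PS=0]
  L3: frame=0x39 idx=9 entry=0x3B003 [P=1 RW=1 US=0 PS=0]
  → PROTECTION_VIOLATION  (4 entries read)
#5 VA=0x643C162C6 (w,user):
  L0: frame=0x15 idx=0 entry=0x3C007 [P=1 RW=1 US=1 PS=0]
  L1: frame=0x3C idx=25 entry=0x3E007 [P=1 RW=1 US=1 PS=0]
  L2: frame=0x3E idx=30 entry=0x41007 [P=1 RW=1 US=1 PS=0]
  L3: frame=0x41 idx=22 entry=0x42003 [P=1 RW=1 US=0 PS=0]
  → PROTECTION_VIOLATION  (4 entries read)

Access #3 PA: 0x345C4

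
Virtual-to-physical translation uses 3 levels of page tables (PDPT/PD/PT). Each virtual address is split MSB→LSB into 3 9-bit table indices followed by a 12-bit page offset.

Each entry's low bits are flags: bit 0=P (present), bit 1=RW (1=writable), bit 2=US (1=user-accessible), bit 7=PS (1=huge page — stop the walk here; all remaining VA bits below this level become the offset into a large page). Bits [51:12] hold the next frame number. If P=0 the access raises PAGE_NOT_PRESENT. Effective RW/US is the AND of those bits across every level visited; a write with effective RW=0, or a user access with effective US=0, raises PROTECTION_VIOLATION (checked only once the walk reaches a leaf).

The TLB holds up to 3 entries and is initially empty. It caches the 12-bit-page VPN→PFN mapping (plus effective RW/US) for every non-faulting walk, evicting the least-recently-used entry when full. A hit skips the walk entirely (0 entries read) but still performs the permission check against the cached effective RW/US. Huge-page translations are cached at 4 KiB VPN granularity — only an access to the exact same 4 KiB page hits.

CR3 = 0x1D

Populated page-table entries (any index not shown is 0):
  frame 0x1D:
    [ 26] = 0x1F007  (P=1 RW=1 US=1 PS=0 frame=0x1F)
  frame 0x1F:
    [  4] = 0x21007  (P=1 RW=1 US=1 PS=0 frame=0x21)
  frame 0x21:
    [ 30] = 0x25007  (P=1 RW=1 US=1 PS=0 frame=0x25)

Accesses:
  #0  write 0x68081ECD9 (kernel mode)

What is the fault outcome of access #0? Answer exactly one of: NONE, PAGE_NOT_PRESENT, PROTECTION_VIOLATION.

Walk each access:
#0 VA=0x68081ECD9 (w,kernel):
  lvl0: tbl 0x1D, slot 26 ⇒ 0x1F007 (P1/RW1/US1/PS0)
  lvl1: tbl 0x1F, slot 4 ⇒ 0x21007 (P1/RW1/US1/PS0)
  lvl2: tbl 0x21, slot 30 ⇒ 0x25007 (P1/RW1/US1/PS0)
  → PA=0x25CD9  (3 entries read)

Access #0 fault: NONE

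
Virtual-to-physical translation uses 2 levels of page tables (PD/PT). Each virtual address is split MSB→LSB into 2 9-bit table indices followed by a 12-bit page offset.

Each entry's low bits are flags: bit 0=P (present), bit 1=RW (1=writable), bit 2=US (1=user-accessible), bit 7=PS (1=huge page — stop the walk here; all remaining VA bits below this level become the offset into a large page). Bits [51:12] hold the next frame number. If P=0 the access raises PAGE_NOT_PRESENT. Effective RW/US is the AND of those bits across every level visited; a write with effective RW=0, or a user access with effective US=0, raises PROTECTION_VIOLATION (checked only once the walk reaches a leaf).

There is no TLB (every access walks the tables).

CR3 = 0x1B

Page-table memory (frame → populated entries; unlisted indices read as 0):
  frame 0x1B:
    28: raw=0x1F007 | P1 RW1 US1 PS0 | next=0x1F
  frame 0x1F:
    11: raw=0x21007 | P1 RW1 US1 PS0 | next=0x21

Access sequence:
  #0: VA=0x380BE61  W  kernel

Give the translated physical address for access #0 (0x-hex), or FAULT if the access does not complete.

Per-access translation:
#0 VA=0x380BE61 (w,kernel):
  [0] read 0x1B idx=28: raw=0x1F007 flags P=1 W=1 U=1 S=0
  [1] read 0x1F idx=11: raw=0x21007 flags P=1 W=1 U=1 S=0
  ⇒ phys 0x21E61  [2 reads]

Access #0 PA: 0x21E61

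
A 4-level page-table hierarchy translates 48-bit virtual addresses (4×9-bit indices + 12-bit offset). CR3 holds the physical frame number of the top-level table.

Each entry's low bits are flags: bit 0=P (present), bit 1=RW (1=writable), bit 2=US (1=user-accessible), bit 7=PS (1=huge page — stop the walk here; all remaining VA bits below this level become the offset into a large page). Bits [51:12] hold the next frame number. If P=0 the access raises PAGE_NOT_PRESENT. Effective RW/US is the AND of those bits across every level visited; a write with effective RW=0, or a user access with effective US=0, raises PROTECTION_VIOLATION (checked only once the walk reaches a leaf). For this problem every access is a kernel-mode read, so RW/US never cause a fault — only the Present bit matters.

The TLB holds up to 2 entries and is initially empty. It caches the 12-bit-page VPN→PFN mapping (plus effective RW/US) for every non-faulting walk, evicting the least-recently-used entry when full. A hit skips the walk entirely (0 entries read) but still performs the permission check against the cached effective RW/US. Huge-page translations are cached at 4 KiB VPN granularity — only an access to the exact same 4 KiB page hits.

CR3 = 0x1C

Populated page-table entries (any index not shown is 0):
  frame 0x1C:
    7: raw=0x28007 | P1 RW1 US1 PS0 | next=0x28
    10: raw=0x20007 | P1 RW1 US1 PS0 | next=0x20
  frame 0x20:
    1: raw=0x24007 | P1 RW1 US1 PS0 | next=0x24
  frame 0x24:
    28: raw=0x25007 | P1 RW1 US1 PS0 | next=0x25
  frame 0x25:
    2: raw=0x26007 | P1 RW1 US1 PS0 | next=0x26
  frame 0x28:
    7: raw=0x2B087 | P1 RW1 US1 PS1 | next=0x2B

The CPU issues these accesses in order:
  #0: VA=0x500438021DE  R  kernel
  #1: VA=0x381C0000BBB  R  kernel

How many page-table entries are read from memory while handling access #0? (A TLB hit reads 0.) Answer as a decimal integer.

Walk each access:
#0 VA=0x500438021DE (r,kernel):
  [0] read 0x1C idx=10: raw=0x20007 flags P=1 W=1 U=1 S=0
  [1] read 0x20 idx=1: raw=0x24007 flags P=1 W=1 U=1 S=0
  [2] read 0x24 idx=28: raw=0x25007 flags P=1 W=1 U=1 S=0
  [3] read 0x25 idx=2: raw=0x26007 flags P=1 W=1 U=1 S=0
  ✓ 0x261DE  — 4 lookups
#1 VA=0x381C0000BBB (r,kernel):
  [0] read 0x1C idx=7: raw=0x28007 flags P=1 W=1 U=1 S=0
  [1] read 0x28 idx=7: raw=0x2B087 flags P=1 W=1 U=1 S=1
  ✓ 0x2BBBB (huge @L1)  — 2 lookups

Entries read for #0: 4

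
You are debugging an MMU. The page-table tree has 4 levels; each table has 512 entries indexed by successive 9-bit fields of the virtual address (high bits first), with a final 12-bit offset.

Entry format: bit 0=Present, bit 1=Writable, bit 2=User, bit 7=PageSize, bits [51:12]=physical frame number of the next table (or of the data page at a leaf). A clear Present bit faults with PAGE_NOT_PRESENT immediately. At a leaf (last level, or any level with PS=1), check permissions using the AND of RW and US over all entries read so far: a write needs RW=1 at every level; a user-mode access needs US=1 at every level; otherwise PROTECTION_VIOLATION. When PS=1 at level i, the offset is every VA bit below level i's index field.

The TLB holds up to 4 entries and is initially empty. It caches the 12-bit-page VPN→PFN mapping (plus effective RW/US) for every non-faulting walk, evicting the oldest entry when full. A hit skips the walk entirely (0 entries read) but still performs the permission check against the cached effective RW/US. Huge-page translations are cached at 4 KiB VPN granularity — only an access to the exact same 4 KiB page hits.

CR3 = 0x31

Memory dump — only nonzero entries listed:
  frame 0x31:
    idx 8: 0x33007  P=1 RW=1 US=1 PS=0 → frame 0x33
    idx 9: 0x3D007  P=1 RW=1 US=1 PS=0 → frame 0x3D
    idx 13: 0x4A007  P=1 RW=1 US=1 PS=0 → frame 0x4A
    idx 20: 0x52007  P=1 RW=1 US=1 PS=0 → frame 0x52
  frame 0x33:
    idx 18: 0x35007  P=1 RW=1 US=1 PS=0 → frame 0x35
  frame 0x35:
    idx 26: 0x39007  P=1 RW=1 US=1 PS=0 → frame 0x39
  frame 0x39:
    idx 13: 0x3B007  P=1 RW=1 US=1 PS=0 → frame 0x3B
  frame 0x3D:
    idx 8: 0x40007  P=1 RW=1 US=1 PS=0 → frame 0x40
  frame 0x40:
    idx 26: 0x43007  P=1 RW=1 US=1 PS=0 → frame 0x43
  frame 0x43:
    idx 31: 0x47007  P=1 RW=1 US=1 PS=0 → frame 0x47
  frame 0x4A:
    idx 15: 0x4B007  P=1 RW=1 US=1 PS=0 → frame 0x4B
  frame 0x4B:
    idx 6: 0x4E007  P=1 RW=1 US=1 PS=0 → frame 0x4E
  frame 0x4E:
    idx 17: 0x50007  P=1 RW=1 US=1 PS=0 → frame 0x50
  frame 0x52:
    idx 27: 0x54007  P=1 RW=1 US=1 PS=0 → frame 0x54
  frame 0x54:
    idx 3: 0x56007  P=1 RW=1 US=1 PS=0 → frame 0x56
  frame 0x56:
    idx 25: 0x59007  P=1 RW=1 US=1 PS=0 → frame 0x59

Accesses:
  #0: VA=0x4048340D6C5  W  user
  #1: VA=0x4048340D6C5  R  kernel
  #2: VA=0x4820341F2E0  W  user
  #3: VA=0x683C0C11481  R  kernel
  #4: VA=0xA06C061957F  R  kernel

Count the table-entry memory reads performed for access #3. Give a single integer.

Per-access translation:
#0 VA=0x4048340D6C5 (w,user):
  L0: frame=0x31 idx=8 entry=0x33007 [P=1 RW=1 US=1 PS=0]
  L1: frame=0x33 idx=18 entry=0x35007 [P=1 RW=1 US=1 PS=0]
  L2: frame=0x35 idx=26 entry=0x39007 [P=1 RW=1 US=1 PS=0]
  L3: frame=0x39 idx=13 entry=0x3B007 [P=1 RW=1 US=1 PS=0]
  ✓ 0x3B6C5  — 4 lookups
#1 VA=0x4048340D6C5 (r,kernel):
  TLB hit vpn=0x4048340D → PA=0x3B6C5
#2 VA=0x4820341F2E0 (w,user):
  L0: frame=0x31 idx=9 entry=0x3D007 [P=1 RW=1 US=1 PS=0]
  L1: frame=0x3D idx=8 entry=0x40007 [P=1 RW=1 US=1 PS=0]
  L2: frame=0x40 idx=26 entry=0x43007 [P=1 RW=1 US=1 PS=0]
  L3: frame=0x43 idx=31 entry=0x47007 [P=1 RW=1 US=1 PS=0]
  ✓ 0x472E0  — 4 lookups
#3 VA=0x683C0C11481 (r,kernel):
  L0: frame=0x31 idx=13 entry=0x4A007 [P=1 RW=1 US=1 PS=0]
  L1: frame=0x4A idx=15 entry=0x4B007 [P=1 RW=1 US=1 PS=0]
  L2: frame=0x4B idx=6 entry=0x4E007 [P=1 RW=1 US=1 PS=0]
  L3: frame=0x4E idx=17 entry=0x50007 [P=1 RW=1 US=1 PS=0]
  ✓ 0x50481  — 4 lookups
#4 VA=0xA06C061957F (r,kernel):
  L0: frame=0x31 idx=20 entry=0x52007 [P=1 RW=1 US=1 PS=0]
  L1: frame=0x52 idx=27 entry=0x54007 [P=1 RW=1 US=1 PS=0]
  L2: frame=0x54 idx=3 entry=0x56007 [P=1 RW=1 US=1 PS=0]
  L3: frame=0x56 idx=25 entry=0x59007 [P=1 RW=1 US=1 PS=0]
  ✓ 0x5957F  — 4 lookups

Entries read for #3: 4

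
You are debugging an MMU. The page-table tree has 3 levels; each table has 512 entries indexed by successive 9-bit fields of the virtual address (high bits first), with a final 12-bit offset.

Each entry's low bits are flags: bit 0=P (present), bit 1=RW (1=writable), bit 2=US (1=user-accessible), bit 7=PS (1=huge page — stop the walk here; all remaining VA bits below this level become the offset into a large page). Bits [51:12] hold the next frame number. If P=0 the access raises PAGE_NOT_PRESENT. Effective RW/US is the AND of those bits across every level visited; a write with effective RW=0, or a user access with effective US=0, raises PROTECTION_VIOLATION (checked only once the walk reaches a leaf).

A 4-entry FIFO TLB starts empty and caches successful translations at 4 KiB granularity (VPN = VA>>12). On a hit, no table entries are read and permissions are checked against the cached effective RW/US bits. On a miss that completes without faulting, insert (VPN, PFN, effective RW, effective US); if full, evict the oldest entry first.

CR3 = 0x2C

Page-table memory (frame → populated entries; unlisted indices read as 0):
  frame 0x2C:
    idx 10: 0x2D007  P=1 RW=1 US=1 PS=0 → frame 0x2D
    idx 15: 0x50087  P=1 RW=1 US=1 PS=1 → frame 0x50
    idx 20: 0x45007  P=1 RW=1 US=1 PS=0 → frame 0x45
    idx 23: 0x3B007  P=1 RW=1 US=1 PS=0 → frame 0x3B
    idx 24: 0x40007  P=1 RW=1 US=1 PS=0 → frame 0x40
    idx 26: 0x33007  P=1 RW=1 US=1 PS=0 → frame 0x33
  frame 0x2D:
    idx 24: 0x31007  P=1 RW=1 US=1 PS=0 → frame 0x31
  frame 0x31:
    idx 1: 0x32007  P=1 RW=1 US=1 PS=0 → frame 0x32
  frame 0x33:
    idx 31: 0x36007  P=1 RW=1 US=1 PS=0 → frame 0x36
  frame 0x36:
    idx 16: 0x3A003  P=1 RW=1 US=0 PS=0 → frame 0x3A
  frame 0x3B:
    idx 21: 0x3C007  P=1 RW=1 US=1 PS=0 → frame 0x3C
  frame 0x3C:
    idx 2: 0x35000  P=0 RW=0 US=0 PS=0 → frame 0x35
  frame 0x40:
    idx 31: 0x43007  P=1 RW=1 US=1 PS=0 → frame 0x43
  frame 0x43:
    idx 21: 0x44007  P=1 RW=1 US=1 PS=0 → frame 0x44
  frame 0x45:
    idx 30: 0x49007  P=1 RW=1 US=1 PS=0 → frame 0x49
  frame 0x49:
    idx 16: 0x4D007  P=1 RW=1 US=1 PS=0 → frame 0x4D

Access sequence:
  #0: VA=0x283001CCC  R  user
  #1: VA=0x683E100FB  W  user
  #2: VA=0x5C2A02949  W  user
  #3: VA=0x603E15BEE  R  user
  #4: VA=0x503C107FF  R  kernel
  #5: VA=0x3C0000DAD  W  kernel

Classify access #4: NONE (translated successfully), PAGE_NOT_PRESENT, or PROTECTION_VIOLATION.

Walk each access:
#0 VA=0x283001CCC (r,user):
  L0 @0x2C[10] → 0x2D007  P=1,RW=1,US=1,PS=0
  L1 @0x2D[24] → 0x31007  P=1,RW=1,US=1,PS=0
  L2 @0x31[1] → 0x32007  P=1,RW=1,US=1,PS=0
  ⇒ phys 0x32CCC  [3 reads]
#1 VA=0x683E100FB (w,user):
  L0 @0x2C[26] → 0x33007  P=1,RW=1,US=1,PS=0
  L1 @0x33[31] → 0x36007  P=1,RW=1,US=1,PS=0
  L2 @0x36[16] → 0x3A003  P=1,RW=1,US=0,PS=0
  ⇒ fault: PROTECTION_VIOLATION  — 3 lookups
#2 VA=0x5C2A02949 (w,user):
  L0 @0x2C[23] → 0x3B007  P=1,RW=1,US=1,PS=0
  L1 @0x3B[21] → 0x3C007  P=1,RW=1,US=1,PS=0
  L2 @0x3C[2] → 0x35000  P=0,RW=0,US=0,PS=0
  ⇒ fault: PAGE_NOT_PRESENT  — 3 lookups
#3 VA=0x603E15BEE (r,user):
  L0 @0x2C[24] → 0x40007  P=1,RW=1,US=1,PS=0
  L1 @0x40[31] → 0x43007  P=1,RW=1,US=1,PS=0
  L2 @0x43[21] → 0x44007  P=1,RW=1,US=1,PS=0
  ⇒ phys 0x44BEE  [3 reads]
#4 VA=0x503C107FF (r,kernel):
  L0 @0x2C[20] → 0x45007  P=1,RW=1,US=1,PS=0
  L1 @0x45[30] → 0x49007  P=1,RW=1,US=1,PS=0
  L2 @0x49[16] → 0x4D007  P=1,RW=1,US=1,PS=0
  ⇒ phys 0x4D7FF  [3 reads]
#5 VA=0x3C0000DAD (w,kernel):
  L0 @0x2C[15] → 0x50087  P=1,RW=1,US=1,PS=1
  ⇒ phys 0x50DAD (huge @L0)  [1 reads]

Access #4 fault: NONE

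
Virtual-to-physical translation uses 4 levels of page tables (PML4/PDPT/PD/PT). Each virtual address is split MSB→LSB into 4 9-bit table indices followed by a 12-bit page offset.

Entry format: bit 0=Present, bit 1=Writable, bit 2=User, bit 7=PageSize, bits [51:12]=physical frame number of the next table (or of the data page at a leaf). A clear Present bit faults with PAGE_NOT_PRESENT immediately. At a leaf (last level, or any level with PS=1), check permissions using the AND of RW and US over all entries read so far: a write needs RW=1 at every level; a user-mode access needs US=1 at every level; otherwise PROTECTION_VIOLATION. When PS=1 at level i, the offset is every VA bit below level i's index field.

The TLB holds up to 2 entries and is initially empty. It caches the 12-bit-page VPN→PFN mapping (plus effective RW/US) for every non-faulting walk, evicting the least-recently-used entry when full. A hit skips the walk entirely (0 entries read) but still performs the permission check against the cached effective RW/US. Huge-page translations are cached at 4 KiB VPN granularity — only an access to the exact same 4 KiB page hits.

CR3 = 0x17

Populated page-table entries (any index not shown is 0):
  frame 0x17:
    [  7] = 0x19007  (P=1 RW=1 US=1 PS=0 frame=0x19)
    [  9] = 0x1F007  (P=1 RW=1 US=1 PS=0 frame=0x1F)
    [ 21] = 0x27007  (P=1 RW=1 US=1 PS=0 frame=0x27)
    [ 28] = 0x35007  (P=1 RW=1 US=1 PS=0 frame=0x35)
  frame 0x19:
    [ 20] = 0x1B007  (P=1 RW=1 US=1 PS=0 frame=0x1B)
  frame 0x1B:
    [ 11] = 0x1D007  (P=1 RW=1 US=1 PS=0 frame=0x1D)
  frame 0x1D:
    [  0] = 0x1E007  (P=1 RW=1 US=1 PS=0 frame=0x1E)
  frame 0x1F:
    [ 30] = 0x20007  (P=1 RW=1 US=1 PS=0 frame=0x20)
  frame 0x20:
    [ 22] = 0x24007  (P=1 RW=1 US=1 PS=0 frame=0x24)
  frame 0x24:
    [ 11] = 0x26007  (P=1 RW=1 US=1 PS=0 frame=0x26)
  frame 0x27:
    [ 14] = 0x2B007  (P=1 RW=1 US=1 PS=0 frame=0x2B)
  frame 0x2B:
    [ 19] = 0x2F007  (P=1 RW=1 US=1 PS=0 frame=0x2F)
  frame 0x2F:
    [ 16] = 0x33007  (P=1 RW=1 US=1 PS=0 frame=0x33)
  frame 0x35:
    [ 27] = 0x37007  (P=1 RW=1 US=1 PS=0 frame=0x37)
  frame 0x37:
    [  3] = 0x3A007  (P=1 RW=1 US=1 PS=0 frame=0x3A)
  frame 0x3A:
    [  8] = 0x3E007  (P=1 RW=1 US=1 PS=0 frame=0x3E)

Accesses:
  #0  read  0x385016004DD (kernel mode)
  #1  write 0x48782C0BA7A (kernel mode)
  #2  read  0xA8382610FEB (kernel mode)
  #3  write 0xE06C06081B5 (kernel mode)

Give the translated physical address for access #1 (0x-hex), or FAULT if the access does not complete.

Per-access translation:
#0 VA=0x385016004DD (r,kernel):
  L0 @0x17[7] → 0x19007  P=1,RW=1,US=1,PS=0
  L1 @0x19[20] → 0x1B007  P=1,RW=1,US=1,PS=0
  L2 @0x1B[11] → 0x1D007  P=1,RW=1,US=1,PS=0
  L3 @0x1D[0] → 0x1E007  P=1,RW=1,US=1,PS=0
  ⇒ phys 0x1E4DD  [4 reads]
#1 VA=0x48782C0BA7A (w,kernel):
  L0 @0x17[9] → 0x1F007  P=1,RW=1,US=1,PS=0
  L1 @0x1F[30] → 0x20007  P=1,RW=1,US=1,PS=0
  L2 @0x20[22] → 0x24007  P=1,RW=1,US=1,PS=0
  L3 @0x24[11] → 0x26007  P=1,RW=1,US=1,PS=0
  ⇒ phys 0x26A7A  [4 reads]
#2 VA=0xA8382610FEB (r,kernel):
  L0 @0x17[21] → 0x27007  P=1,RW=1,US=1,PS=0
  L1 @0x27[14] → 0x2B007  P=1,RW=1,US=1,PS=0
  L2 @0x2B[19] → 0x2F007  P=1,RW=1,US=1,PS=0
  L3 @0x2F[16] → 0x33007  P=1,RW=1,US=1,PS=0
  ⇒ phys 0x33FEB  [4 reads]
#3 VA=0xE06C06081B5 (w,kernel):
  L0 @0x17[28] → 0x35007  P=1,RW=1,US=1,PS=0
  L1 @0x35[27] → 0x37007  P=1,RW=1,US=1,PS=0
  L2 @0x37[3] → 0x3A007  P=1,RW=1,US=1,PS=0
  L3 @0x3A[8] → 0x3E007  P=1,RW=1,US=1,PS=0
  ⇒ phys 0x3E1B5  [4 reads]

Access #1 PA: 0x26A7A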